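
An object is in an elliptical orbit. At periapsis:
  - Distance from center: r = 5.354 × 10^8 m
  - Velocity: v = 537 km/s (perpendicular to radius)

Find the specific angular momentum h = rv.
r = 5.354 × 10^8 m
v = 537 km/s = 537000 m/s
h = rv = 5.354 × 10^8 × 537000 = 2.8751 × 10^14 m²/s ≈ 2.875 × 10^14 m²/s

Final answer: h = 2.875 × 10^14 m²/s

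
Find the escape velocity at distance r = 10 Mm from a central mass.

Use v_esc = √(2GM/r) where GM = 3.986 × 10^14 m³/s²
r = 10 Mm = 1 × 10^7 m
GM = 3.986 × 10^14 m³/s²
2GM/r = 2 × (3.986 × 10^14) / (1 × 10^7) = 7.972 × 10^7 m²/s²
v_esc = √(2GM/r) = 8928.61 m/s ≈ 8.929 km/s

Final answer: 8.929 km/s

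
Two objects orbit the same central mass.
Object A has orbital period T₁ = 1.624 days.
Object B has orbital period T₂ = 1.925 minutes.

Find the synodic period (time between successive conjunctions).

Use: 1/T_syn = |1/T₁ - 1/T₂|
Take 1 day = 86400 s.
T₁ = 1.624 days = 140314 s
T₂ = 1.925 minutes = 115.5 s
1/T₁ = 7.12689 × 10^-6 s⁻¹
1/T₂ = 0.00865801 s⁻¹
|1/T₁ − 1/T₂| = 0.00865088 s⁻¹
T_syn = 1 / |1/T₁ − 1/T₂| = 115.595 s ≈ 1.927 minutes

Final answer: T_syn = 1.927 minutes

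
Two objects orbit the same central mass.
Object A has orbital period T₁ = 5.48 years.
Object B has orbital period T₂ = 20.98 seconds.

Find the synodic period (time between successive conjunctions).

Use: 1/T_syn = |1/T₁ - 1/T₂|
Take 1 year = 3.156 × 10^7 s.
T₁ = 5.48 years = 1.72949 × 10^8 s
T₂ = 20.98 seconds
1/T₁ = 5.78206 × 10^-9 s⁻¹
1/T₂ = 0.0476644 s⁻¹
|1/T₁ − 1/T₂| = 0.0476644 s⁻¹
T_syn = 1 / |1/T₁ − 1/T₂| = 20.98 s ≈ 20.98 seconds

Final answer: T_syn = 20.98 seconds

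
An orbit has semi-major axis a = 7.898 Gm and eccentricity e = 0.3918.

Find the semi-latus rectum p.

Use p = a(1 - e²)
a = 7.898 Gm = 7.898 × 10^9 m
e = 0.3918,  e² = 0.153507,  1 − e² = 0.846493
p = a(1 − e²) = 7.898 × 10^9 m × 0.846493 = 6.6856 × 10^9 m ≈ 6.686 Gm

Final answer: p = 6.686 Gm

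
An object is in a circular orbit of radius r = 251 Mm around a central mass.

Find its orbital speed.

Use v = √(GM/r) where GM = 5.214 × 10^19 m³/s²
r = 251 Mm = 2.51 × 10^8 m
GM = 5.214 × 10^19 m³/s²
GM/r = (5.214 × 10^19) / (2.51 × 10^8) = 2.07729 × 10^11 m²/s²
v = √(GM/r) = 455773 m/s ≈ 455.8 km/s

Final answer: 455.8 km/s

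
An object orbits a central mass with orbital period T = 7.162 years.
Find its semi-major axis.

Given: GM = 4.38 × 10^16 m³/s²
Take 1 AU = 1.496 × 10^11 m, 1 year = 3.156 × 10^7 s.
T = 7.162 years = 2.26033 × 10^8 s
GM = 4.38 × 10^16 m³/s²
Kepler's third law: a³ = GM T² / (4π²)
T² = 5.10908 × 10^16 s²
a³ = (4.38 × 10^16) × (5.10908 × 10^16) / (4π²) = 5.66835 × 10^31 m³
a = (a³)^(1/3) = 3.84137 × 10^10 m ≈ 0.2568 AU

Final answer: 0.2568 AU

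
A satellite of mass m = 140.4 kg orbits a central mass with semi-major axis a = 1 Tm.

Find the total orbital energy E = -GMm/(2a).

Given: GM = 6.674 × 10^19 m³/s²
a = 1 Tm = 1 × 10^12 m
GM = 6.674 × 10^19 m³/s²
2a = 2 × 10^12 m
GMm = 6.674 × 10^19 × 140.4 = 9.3703 × 10^21 m³·kg/s²
E = −GMm/(2a) = -4.68515 × 10^9 J ≈ -4.685 GJ

Final answer: -4.685 GJ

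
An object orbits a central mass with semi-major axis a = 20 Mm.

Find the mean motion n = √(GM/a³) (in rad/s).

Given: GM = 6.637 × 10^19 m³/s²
a = 20 Mm = 2 × 10^7 m
GM = 6.637 × 10^19 m³/s²
a³ = 8 × 10^21 m³
GM/a³ = (6.637 × 10^19) / (8 × 10^21) = 0.00829625 s⁻²
n = √(GM/a³) = 0.0910838 rad/s ≈ 0.09108 rad/s

Final answer: n = 0.09108 rad/s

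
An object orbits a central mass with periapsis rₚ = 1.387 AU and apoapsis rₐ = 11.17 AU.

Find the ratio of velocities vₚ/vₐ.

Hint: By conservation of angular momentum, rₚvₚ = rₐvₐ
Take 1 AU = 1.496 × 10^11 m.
rₚ = 1.387 AU = 2.07495 × 10^11 m
rₐ = 11.17 AU = 1.67103 × 10^12 m
rₚvₚ = rₐvₐ  ⇒  vₚ/vₐ = rₐ/rₚ
vₚ/vₐ = (1.67103 × 10^12) / (2.07495 × 10^11) = 8.05335

Final answer: vₚ/vₐ = 8.053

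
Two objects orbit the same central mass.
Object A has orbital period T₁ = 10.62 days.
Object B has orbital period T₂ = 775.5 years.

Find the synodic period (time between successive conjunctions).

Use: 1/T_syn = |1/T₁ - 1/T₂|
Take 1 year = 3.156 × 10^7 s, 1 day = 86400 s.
T₁ = 10.62 days = 917568 s
T₂ = 775.5 years = 2.44748 × 10^10 s
1/T₁ = 1.08984 × 10^-6 s⁻¹
1/T₂ = 4.08584 × 10^-11 s⁻¹
|1/T₁ − 1/T₂| = 1.0898 × 10^-6 s⁻¹
T_syn = 1 / |1/T₁ − 1/T₂| = 917602 s ≈ 10.62 days

Final answer: T_syn = 10.62 days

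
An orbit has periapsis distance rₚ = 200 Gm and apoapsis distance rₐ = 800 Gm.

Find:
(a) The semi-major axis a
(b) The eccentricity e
rₚ = 200 Gm = 2 × 10^11 m
rₐ = 800 Gm = 8 × 10^11 m
(a) a = (rₚ + rₐ)/2 = 5 × 10^11 m ≈ 500 Gm
(b) e = (rₐ − rₚ)/(rₐ + rₚ) = (6 × 10^11) / (1 × 10^12) = 0.6

Final answer:
(a) a = 500 Gm
(b) e = 0.6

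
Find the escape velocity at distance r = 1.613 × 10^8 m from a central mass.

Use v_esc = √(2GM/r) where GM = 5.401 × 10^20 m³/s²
r = 1.613 × 10^8 m
GM = 5.401 × 10^20 m³/s²
2GM/r = 2 × (5.401 × 10^20) / (1.613 × 10^8) = 6.69684 × 10^12 m²/s²
v_esc = √(2GM/r) = 2.58782 × 10^6 m/s ≈ 2588 km/s

Final answer: 2588 km/s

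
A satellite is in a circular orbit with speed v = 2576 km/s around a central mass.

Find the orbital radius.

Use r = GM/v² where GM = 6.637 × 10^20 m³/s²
v = 2576 km/s = 2.576 × 10^6 m/s
GM = 6.637 × 10^20 m³/s²
v² = 6.63578 × 10^12 m²/s²
r = GM/v² = (6.637 × 10^20) / (6.63578 × 10^12) = 1.00018 × 10^8 m ≈ 100 Mm

Final answer: 100 Mm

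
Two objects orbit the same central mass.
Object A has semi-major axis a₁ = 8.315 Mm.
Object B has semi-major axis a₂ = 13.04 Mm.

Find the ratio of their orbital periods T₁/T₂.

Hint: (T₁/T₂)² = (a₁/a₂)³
a₁ = 8.315 Mm = 8.315 × 10^6 m
a₂ = 13.04 Mm = 1.304 × 10^7 m
a₁/a₂ = 0.637653
T₁/T₂ = (a₁/a₂)^(3/2) = (0.637653)^1.5 = 0.509187

Final answer: T₁/T₂ = 0.5092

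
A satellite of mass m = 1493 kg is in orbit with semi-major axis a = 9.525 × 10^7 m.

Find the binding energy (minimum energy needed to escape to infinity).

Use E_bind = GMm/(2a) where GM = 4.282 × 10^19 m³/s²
a = 9.525 × 10^7 m
GM = 4.282 × 10^19 m³/s²
m = 1493 kg
GMm = 4.282 × 10^19 × 1493 = 6.39303 × 10^22 m³·kg/s²
2a = 1.905 × 10^8 m
E_bind = GMm/(2a) = 3.35592 × 10^14 J ≈ 335.6 TJ

Final answer: 335.6 TJ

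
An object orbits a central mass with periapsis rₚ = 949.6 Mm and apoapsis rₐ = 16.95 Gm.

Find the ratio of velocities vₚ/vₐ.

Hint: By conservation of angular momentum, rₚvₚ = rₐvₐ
rₚ = 949.6 Mm = 9.496 × 10^8 m
rₐ = 16.95 Gm = 1.695 × 10^10 m
rₚvₚ = rₐvₐ  ⇒  vₚ/vₐ = rₐ/rₚ
vₚ/vₐ = (1.695 × 10^10) / (9.496 × 10^8) = 17.8496

Final answer: vₚ/vₐ = 17.85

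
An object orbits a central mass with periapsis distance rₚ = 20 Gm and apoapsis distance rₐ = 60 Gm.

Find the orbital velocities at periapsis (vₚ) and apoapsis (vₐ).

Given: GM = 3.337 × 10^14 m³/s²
rₚ = 20 Gm = 2 × 10^10 m
rₐ = 60 Gm = 6 × 10^10 m
GM = 3.337 × 10^14 m³/s²
a = (rₚ + rₐ)/2 = 4 × 10^10 m
Vis-viva: v² = GM (2/r − 1/a)
vₚ² = 3.337 × 10^14 × (1 × 10^-10 − 2.5 × 10^-11) = 25027.5 m²/s²
vₚ = 158.201 m/s ≈ 158.2 m/s
vₐ² = 3.337 × 10^14 × (3.33333 × 10^-11 − 2.5 × 10^-11) = 2780.83 m²/s²
vₐ = 52.7336 m/s ≈ 52.73 m/s

Final answer: vₚ = 158.2 m/s, vₐ = 52.73 m/s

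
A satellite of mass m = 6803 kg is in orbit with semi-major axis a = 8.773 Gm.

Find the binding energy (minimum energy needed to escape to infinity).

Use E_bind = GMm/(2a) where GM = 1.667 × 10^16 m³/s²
a = 8.773 Gm = 8.773 × 10^9 m
GM = 1.667 × 10^16 m³/s²
m = 6803 kg
GMm = 1.667 × 10^16 × 6803 = 1.13406 × 10^20 m³·kg/s²
2a = 1.7546 × 10^10 m
E_bind = GMm/(2a) = 6.46335 × 10^9 J ≈ 6.463 GJ

Final answer: 6.463 GJ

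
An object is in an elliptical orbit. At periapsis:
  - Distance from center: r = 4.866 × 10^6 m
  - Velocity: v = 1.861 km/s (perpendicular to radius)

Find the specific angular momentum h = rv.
r = 4.866 × 10^6 m
v = 1.861 km/s = 1861 m/s
h = rv = 4.866 × 10^6 × 1861 = 9.05563 × 10^9 m²/s ≈ 9.056 × 10^9 m²/s

Final answer: h = 9.056 × 10^9 m²/s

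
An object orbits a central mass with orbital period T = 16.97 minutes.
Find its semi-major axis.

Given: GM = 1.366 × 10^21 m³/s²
T = 16.97 minutes = 1018.2 s
GM = 1.366 × 10^21 m³/s²
Kepler's third law: a³ = GM T² / (4π²)
T² = 1.03673 × 10^6 s²
a³ = (1.366 × 10^21) × (1.03673 × 10^6) / (4π²) = 3.58721 × 10^25 m³
a = (a³)^(1/3) = 3.29801 × 10^8 m ≈ 329.8 Mm

Final answer: 329.8 Mm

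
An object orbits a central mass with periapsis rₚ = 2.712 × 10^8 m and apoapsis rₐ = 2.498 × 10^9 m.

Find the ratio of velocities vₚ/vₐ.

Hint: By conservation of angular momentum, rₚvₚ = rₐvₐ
rₚ = 2.712 × 10^8 m
rₐ = 2.498 × 10^9 m
rₚvₚ = rₐvₐ  ⇒  vₚ/vₐ = rₐ/rₚ
vₚ/vₐ = (2.498 × 10^9) / (2.712 × 10^8) = 9.21091

Final answer: vₚ/vₐ = 9.211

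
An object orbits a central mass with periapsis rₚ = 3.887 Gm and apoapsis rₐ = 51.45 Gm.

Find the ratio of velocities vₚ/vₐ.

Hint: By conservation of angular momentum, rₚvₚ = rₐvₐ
rₚ = 3.887 Gm = 3.887 × 10^9 m
rₐ = 51.45 Gm = 5.145 × 10^10 m
rₚvₚ = rₐvₐ  ⇒  vₚ/vₐ = rₐ/rₚ
vₚ/vₐ = (5.145 × 10^10) / (3.887 × 10^9) = 13.2364

Final answer: vₚ/vₐ = 13.24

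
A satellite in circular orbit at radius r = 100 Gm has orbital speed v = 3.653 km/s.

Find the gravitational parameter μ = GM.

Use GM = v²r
r = 100 Gm = 1 × 10^11 m
v = 3.653 km/s = 3653 m/s
v² = 1.33444 × 10^7 m²/s²
GM = v²r = 1.33444 × 10^7 × 1 × 10^11 = 1.33444 × 10^18 m³/s²
GM ≈ 1.334 × 10^18 m³/s²

Final answer: GM = 1.334 × 10^18 m³/s²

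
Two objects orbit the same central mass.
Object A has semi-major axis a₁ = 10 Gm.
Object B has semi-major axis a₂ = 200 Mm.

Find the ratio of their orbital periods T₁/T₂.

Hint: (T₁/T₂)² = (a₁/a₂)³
a₁ = 10 Gm = 1 × 10^10 m
a₂ = 200 Mm = 2 × 10^8 m
a₁/a₂ = 50
T₁/T₂ = (a₁/a₂)^(3/2) = (50)^1.5 = 353.553

Final answer: T₁/T₂ = 353.6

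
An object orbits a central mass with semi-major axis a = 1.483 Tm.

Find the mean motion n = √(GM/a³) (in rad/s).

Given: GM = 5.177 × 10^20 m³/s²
a = 1.483 Tm = 1.483 × 10^12 m
GM = 5.177 × 10^20 m³/s²
a³ = 3.26155 × 10^36 m³
GM/a³ = (5.177 × 10^20) / (3.26155 × 10^36) = 1.58728 × 10^-16 s⁻²
n = √(GM/a³) = 1.25987 × 10^-8 rad/s ≈ 1.26 × 10^-8 rad/s

Final answer: n = 1.26 × 10^-8 rad/s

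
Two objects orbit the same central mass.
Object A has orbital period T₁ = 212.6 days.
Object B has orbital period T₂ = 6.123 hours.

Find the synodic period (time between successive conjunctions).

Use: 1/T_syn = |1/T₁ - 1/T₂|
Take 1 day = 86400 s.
T₁ = 212.6 days = 1.83686 × 10^7 s
T₂ = 6.123 hours = 22042.8 s
1/T₁ = 5.44406 × 10^-8 s⁻¹
1/T₂ = 4.53663 × 10^-5 s⁻¹
|1/T₁ − 1/T₂| = 4.53118 × 10^-5 s⁻¹
T_syn = 1 / |1/T₁ − 1/T₂| = 22069.3 s ≈ 6.13 hours

Final answer: T_syn = 6.13 hours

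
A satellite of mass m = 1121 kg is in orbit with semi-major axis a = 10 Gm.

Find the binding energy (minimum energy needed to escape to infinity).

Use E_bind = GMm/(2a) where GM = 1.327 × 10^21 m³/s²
a = 10 Gm = 1 × 10^10 m
GM = 1.327 × 10^21 m³/s²
m = 1121 kg
GMm = 1.327 × 10^21 × 1121 = 1.48757 × 10^24 m³·kg/s²
2a = 2 × 10^10 m
E_bind = GMm/(2a) = 7.43784 × 10^13 J ≈ 74.38 TJ

Final answer: 74.38 TJ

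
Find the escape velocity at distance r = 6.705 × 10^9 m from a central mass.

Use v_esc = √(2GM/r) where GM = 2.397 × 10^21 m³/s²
r = 6.705 × 10^9 m
GM = 2.397 × 10^21 m³/s²
2GM/r = 2 × (2.397 × 10^21) / (6.705 × 10^9) = 7.14989 × 10^11 m²/s²
v_esc = √(2GM/r) = 845570 m/s ≈ 845.6 km/s

Final answer: 845.6 km/s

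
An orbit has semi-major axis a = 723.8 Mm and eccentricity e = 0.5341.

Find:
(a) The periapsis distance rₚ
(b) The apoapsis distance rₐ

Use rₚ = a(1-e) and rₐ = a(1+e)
a = 723.8 Mm = 7.238 × 10^8 m
e = 0.5341:  1 − e = 0.4659,  1 + e = 1.5341
(a) rₚ = a(1 − e) = 7.238 × 10^8 m × 0.4659 = 3.37218 × 10^8 m ≈ 337.2 Mm
(b) rₐ = a(1 + e) = 7.238 × 10^8 m × 1.5341 = 1.11038 × 10^9 m ≈ 1.11 Gm

Final answer:
(a) rₚ = 337.2 Mm
(b) rₐ = 1.11 Gm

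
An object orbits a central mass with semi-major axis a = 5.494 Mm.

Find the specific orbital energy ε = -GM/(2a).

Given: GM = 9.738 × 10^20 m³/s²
a = 5.494 Mm = 5.494 × 10^6 m
GM = 9.738 × 10^20 m³/s²
2a = 1.0988 × 10^7 m
ε = −GM/(2a) = -8.8624 × 10^13 J/kg ≈ -8.862 × 10^4 GJ/kg

Final answer: -8.862 × 10^4 GJ/kg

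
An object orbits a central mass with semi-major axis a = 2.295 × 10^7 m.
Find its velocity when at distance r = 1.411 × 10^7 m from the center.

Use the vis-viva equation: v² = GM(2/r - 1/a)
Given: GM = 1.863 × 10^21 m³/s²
a = 2.295 × 10^7 m
r = 1.411 × 10^7 m
GM = 1.863 × 10^21 m³/s²
2/r − 1/a = 1.41743 × 10^-7 − 4.3573 × 10^-8 = 9.81705 × 10^-8 m⁻¹
v² = GM (2/r − 1/a) = 1.82892 × 10^14 m²/s²
v = 1.35237 × 10^7 m/s ≈ 1.352 × 10^4 km/s

Final answer: 1.352 × 10^4 km/s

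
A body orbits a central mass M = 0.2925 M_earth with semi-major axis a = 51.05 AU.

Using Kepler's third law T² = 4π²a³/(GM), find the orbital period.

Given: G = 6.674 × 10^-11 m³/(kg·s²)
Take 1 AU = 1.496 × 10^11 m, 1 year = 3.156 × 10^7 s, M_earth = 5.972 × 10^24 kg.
M = 0.2925 M_earth = 1.74681 × 10^24 kg
GM = G × M = 6.674 × 10^-11 × 1.74681 × 10^24 = 1.16582 × 10^14 m³/s²
a = 51.05 AU = 7.63708 × 10^12 m
a³ = 4.45433 × 10^38 m³
T = 2π √(a³/GM) = 2π √((4.45433 × 10^38) / (1.16582 × 10^14)) = 2π × 1.95468 × 10^12 s
T = 1.22816 × 10^13 s ≈ 3.892 × 10^5 years

Final answer: 3.892 × 10^5 years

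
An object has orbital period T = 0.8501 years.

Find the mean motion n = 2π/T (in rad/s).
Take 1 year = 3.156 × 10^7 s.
T = 0.8501 years = 2.68292 × 10^7 s
n = 2π / (2.68292 × 10^7 s) = 2.34192 × 10^-7 rad/s ≈ 2.342 × 10^-7 rad/s

Final answer: n = 2.342 × 10^-7 rad/s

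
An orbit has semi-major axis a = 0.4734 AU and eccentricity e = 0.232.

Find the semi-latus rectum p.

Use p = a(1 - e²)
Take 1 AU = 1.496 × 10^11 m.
a = 0.4734 AU = 7.08206 × 10^10 m
e = 0.232,  e² = 0.053824,  1 − e² = 0.946176
p = a(1 − e²) = 7.08206 × 10^10 m × 0.946176 = 6.70088 × 10^10 m ≈ 0.4479 AU

Final answer: p = 0.4479 AU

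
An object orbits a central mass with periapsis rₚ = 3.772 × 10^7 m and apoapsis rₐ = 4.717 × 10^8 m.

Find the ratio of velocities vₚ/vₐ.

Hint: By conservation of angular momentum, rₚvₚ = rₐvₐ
rₚ = 3.772 × 10^7 m
rₐ = 4.717 × 10^8 m
rₚvₚ = rₐvₐ  ⇒  vₚ/vₐ = rₐ/rₚ
vₚ/vₐ = (4.717 × 10^8) / (3.772 × 10^7) = 12.5053

Final answer: vₚ/vₐ = 12.51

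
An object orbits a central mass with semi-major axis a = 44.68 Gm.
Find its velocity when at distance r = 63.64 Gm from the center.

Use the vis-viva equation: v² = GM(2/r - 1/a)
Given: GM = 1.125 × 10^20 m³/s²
a = 44.68 Gm = 4.468 × 10^10 m
r = 63.64 Gm = 6.364 × 10^10 m
GM = 1.125 × 10^20 m³/s²
2/r − 1/a = 3.14268 × 10^-11 − 2.23814 × 10^-11 = 9.0454 × 10^-12 m⁻¹
v² = GM (2/r − 1/a) = 1.01761 × 10^9 m²/s²
v = 31900 m/s ≈ 31.9 km/s

Final answer: 31.9 km/s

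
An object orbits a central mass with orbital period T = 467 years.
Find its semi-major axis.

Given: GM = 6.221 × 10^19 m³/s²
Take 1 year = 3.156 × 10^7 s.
T = 467 years = 1.47385 × 10^10 s
GM = 6.221 × 10^19 m³/s²
Kepler's third law: a³ = GM T² / (4π²)
T² = 2.17224 × 10^20 s²
a³ = (6.221 × 10^19) × (2.17224 × 10^20) / (4π²) = 3.42301 × 10^38 m³
a = (a³)^(1/3) = 6.99524 × 10^12 m ≈ 6.995 × 10^12 m

Final answer: 6.995 × 10^12 m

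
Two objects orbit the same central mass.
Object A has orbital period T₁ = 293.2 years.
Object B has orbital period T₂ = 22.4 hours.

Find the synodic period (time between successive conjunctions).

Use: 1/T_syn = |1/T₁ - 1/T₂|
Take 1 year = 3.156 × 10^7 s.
T₁ = 293.2 years = 9.25339 × 10^9 s
T₂ = 22.4 hours = 80640 s
1/T₁ = 1.08068 × 10^-10 s⁻¹
1/T₂ = 1.24008 × 10^-5 s⁻¹
|1/T₁ − 1/T₂| = 1.24007 × 10^-5 s⁻¹
T_syn = 1 / |1/T₁ − 1/T₂| = 80640.7 s ≈ 22.4 hours

Final answer: T_syn = 22.4 hours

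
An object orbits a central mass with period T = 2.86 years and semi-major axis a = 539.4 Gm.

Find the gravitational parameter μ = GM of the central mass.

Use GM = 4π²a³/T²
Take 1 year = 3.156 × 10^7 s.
T = 2.86 years = 9.02616 × 10^7 s
a = 539.4 Gm = 5.394 × 10^11 m
a³ = 1.5694 × 10^35 m³
T² = 8.14716 × 10^15 s²
GM = 4π² × (1.5694 × 10^35) / (8.14716 × 10^15) = 7.60478 × 10^20 m³/s²
GM ≈ 7.605 × 10^20 m³/s²

Final answer: GM = 7.605 × 10^20 m³/s²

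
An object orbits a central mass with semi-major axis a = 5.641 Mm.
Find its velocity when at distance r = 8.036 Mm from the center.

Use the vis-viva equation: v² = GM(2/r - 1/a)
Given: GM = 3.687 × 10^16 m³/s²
a = 5.641 Mm = 5.641 × 10^6 m
r = 8.036 Mm = 8.036 × 10^6 m
GM = 3.687 × 10^16 m³/s²
2/r − 1/a = 2.4888 × 10^-7 − 1.77274 × 10^-7 = 7.16065 × 10^-8 m⁻¹
v² = GM (2/r − 1/a) = 2.64013 × 10^9 m²/s²
v = 51382.2 m/s ≈ 51.38 km/s

Final answer: 51.38 km/s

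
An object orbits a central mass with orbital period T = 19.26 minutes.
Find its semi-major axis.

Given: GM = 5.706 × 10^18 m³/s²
T = 19.26 minutes = 1155.6 s
GM = 5.706 × 10^18 m³/s²
Kepler's third law: a³ = GM T² / (4π²)
T² = 1.33541 × 10^6 s²
a³ = (5.706 × 10^18) × (1.33541 × 10^6) / (4π²) = 1.93013 × 10^23 m³
a = (a³)^(1/3) = 5.77913 × 10^7 m ≈ 5.779 × 10^7 m

Final answer: 5.779 × 10^7 m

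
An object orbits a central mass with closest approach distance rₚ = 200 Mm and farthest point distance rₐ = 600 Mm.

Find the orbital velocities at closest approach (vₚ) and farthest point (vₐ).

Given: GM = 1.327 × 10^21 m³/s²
rₚ = 200 Mm = 2 × 10^8 m
rₐ = 600 Mm = 6 × 10^8 m
GM = 1.327 × 10^21 m³/s²
a = (rₚ + rₐ)/2 = 4 × 10^8 m
Vis-viva: v² = GM (2/r − 1/a)
vₚ² = 1.327 × 10^21 × (1 × 10^-8 − 2.5 × 10^-9) = 9.9525 × 10^12 m²/s²
vₚ = 3.15476 × 10^6 m/s ≈ 3155 km/s
vₐ² = 1.327 × 10^21 × (3.33333 × 10^-9 − 2.5 × 10^-9) = 1.10583 × 10^12 m²/s²
vₐ = 1.05159 × 10^6 m/s ≈ 1052 km/s

Final answer: vₚ = 3155 km/s, vₐ = 1052 km/s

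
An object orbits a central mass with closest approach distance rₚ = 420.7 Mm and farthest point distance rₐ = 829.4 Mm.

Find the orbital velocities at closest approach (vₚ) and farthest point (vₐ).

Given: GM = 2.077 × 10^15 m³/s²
rₚ = 420.7 Mm = 4.207 × 10^8 m
rₐ = 829.4 Mm = 8.294 × 10^8 m
GM = 2.077 × 10^15 m³/s²
a = (rₚ + rₐ)/2 = 6.2505 × 10^8 m
Vis-viva: v² = GM (2/r − 1/a)
vₚ² = 2.077 × 10^15 × (4.75398 × 10^-9 − 1.59987 × 10^-9) = 6.55109 × 10^6 m²/s²
vₚ = 2559.51 m/s ≈ 2.56 km/s
vₐ² = 2.077 × 10^15 × (2.41138 × 10^-9 − 1.59987 × 10^-9) = 1.68551 × 10^6 m²/s²
vₐ = 1298.27 m/s ≈ 1.298 km/s

Final answer: vₚ = 2.56 km/s, vₐ = 1.298 km/s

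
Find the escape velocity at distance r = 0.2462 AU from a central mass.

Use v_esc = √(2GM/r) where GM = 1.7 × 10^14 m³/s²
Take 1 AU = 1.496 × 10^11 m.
r = 0.2462 AU = 3.68315 × 10^10 m
GM = 1.7 × 10^14 m³/s²
2GM/r = 2 × (1.7 × 10^14) / (3.68315 × 10^10) = 9231.22 m²/s²
v_esc = √(2GM/r) = 96.0793 m/s ≈ 96.08 m/s

Final answer: 96.08 m/s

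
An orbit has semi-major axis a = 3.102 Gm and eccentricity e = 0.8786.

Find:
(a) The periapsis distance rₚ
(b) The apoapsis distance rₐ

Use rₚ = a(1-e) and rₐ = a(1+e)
a = 3.102 Gm = 3.102 × 10^9 m
e = 0.8786:  1 − e = 0.1214,  1 + e = 1.8786
(a) rₚ = a(1 − e) = 3.102 × 10^9 m × 0.1214 = 3.76583 × 10^8 m ≈ 376.6 Mm
(b) rₐ = a(1 + e) = 3.102 × 10^9 m × 1.8786 = 5.82742 × 10^9 m ≈ 5.827 Gm

Final answer:
(a) rₚ = 376.6 Mm
(b) rₐ = 5.827 Gm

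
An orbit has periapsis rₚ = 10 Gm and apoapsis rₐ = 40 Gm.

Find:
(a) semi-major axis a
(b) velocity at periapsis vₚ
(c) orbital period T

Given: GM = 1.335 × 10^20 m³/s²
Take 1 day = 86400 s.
rₚ = 10 Gm = 1 × 10^10 m
rₐ = 40 Gm = 4 × 10^10 m
GM = 1.335 × 10^20 m³/s²
a = (rₚ + rₐ)/2 = 2.5 × 10^10 m
e = (rₐ − rₚ)/(rₐ + rₚ) = (3 × 10^10) / (5 × 10^10) = 0.6
(a) a = 2.5 × 10^10 m ≈ 25 Gm
(b) vₚ² = GM (2/rₚ − 1/a) = 1.335 × 10^20 × (2 × 10^-10 − 4 × 10^-11) = 2.136 × 10^10 m²/s²;  vₚ = 146151 m/s ≈ 146.2 km/s
(c) a³ = 1.5625 × 10^31 m³;  T = 2π √(a³/GM) = 2π × 342113 s = 2.14956 × 10^6 s ≈ 24.88 days

Final answer:
(a) semi-major axis a = 25 Gm
(b) velocity at periapsis vₚ = 146.2 km/s
(c) orbital period T = 24.88 days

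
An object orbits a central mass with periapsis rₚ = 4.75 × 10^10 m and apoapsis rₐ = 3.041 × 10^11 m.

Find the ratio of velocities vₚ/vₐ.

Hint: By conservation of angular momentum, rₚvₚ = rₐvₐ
rₚ = 4.75 × 10^10 m
rₐ = 3.041 × 10^11 m
rₚvₚ = rₐvₐ  ⇒  vₚ/vₐ = rₐ/rₚ
vₚ/vₐ = (3.041 × 10^11) / (4.75 × 10^10) = 6.40211

Final answer: vₚ/vₐ = 6.402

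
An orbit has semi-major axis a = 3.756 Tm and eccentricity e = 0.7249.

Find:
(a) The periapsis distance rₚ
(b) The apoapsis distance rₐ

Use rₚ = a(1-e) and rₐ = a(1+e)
a = 3.756 Tm = 3.756 × 10^12 m
e = 0.7249:  1 − e = 0.2751,  1 + e = 1.7249
(a) rₚ = a(1 − e) = 3.756 × 10^12 m × 0.2751 = 1.03328 × 10^12 m ≈ 1.033 Tm
(b) rₐ = a(1 + e) = 3.756 × 10^12 m × 1.7249 = 6.47872 × 10^12 m ≈ 6.479 Tm

Final answer:
(a) rₚ = 1.033 Tm
(b) rₐ = 6.479 Tm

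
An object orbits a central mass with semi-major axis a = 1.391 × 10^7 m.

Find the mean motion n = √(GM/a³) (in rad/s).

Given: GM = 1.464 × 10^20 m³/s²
a = 1.391 × 10^7 m
GM = 1.464 × 10^20 m³/s²
a³ = 2.69142 × 10^21 m³
GM/a³ = (1.464 × 10^20) / (2.69142 × 10^21) = 0.0543951 s⁻²
n = √(GM/a³) = 0.233228 rad/s ≈ 0.2332 rad/s

Final answer: n = 0.2332 rad/s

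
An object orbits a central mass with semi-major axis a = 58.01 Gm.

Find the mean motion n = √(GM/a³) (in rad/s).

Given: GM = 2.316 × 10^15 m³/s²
a = 58.01 Gm = 5.801 × 10^10 m
GM = 2.316 × 10^15 m³/s²
a³ = 1.95213 × 10^32 m³
GM/a³ = (2.316 × 10^15) / (1.95213 × 10^32) = 1.1864 × 10^-17 s⁻²
n = √(GM/a³) = 3.44441 × 10^-9 rad/s ≈ 3.444 × 10^-9 rad/s

Final answer: n = 3.444 × 10^-9 rad/s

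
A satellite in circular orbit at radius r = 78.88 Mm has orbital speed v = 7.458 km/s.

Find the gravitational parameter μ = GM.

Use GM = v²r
r = 78.88 Mm = 7.888 × 10^7 m
v = 7.458 km/s = 7458 m/s
v² = 5.56218 × 10^7 m²/s²
GM = v²r = 5.56218 × 10^7 × 7.888 × 10^7 = 4.38744 × 10^15 m³/s²
GM ≈ 4.387 × 10^15 m³/s²

Final answer: GM = 4.387 × 10^15 m³/s²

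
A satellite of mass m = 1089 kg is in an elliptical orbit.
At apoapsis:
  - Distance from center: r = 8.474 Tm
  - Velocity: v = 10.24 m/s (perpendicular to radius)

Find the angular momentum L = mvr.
r = 8.474 Tm = 8.474 × 10^12 m
v = 10.24 m/s
vr = 10.24 × 8.474 × 10^12 = 8.67738 × 10^13 m²/s
L = m × vr = 1089 × 8.67738 × 10^13 = 9.44966 × 10^16 kg·m²/s ≈ 9.45 × 10^16 kg·m²/s

Final answer: L = 9.45 × 10^16 kg·m²/s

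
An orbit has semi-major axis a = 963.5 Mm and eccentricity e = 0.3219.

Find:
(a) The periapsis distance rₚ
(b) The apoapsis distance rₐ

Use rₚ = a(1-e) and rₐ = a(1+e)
a = 963.5 Mm = 9.635 × 10^8 m
e = 0.3219:  1 − e = 0.6781,  1 + e = 1.3219
(a) rₚ = a(1 − e) = 9.635 × 10^8 m × 0.6781 = 6.53349 × 10^8 m ≈ 653.3 Mm
(b) rₐ = a(1 + e) = 9.635 × 10^8 m × 1.3219 = 1.27365 × 10^9 m ≈ 1.274 Gm

Final answer:
(a) rₚ = 653.3 Mm
(b) rₐ = 1.274 Gm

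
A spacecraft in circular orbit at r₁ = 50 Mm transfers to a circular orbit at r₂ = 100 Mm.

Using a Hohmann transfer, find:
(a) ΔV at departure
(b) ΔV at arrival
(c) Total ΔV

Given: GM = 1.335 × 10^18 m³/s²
r₁ = 50 Mm = 5 × 10^7 m
r₂ = 100 Mm = 1 × 10^8 m
GM = 1.335 × 10^18 m³/s²
Transfer ellipse: a_t = (r₁ + r₂)/2 = 7.5 × 10^7 m
Circular speed at r₁: v₁ = √(GM/r₁) = 163401 m/s
Transfer speed at r₁ (periapsis): v₁ₜ = √(GM(2/r₁ − 1/a_t)) = 188680 m/s
(a) ΔV₁ = v₁ₜ − v₁ = 25278.3 m/s ≈ 25.28 km/s
Circular speed at r₂: v₂ = √(GM/r₂) = 115542 m/s
Transfer speed at r₂ (apoapsis): v₂ₜ = √(GM(2/r₂ − 1/a_t)) = 94339.8 m/s
(b) ΔV₂ = v₂ − v₂ₜ = 21202.4 m/s ≈ 21.2 km/s
(c) ΔV_total = ΔV₁ + ΔV₂ = 46480.7 m/s ≈ 46.48 km/s

Final answer:
(a) ΔV₁ = 25.28 km/s
(b) ΔV₂ = 21.2 km/s
(c) ΔV_total = 46.48 km/s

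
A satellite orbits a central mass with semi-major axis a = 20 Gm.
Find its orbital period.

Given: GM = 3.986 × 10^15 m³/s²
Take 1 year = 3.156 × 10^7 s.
a = 20 Gm = 2 × 10^10 m
GM = 3.986 × 10^15 m³/s²
a³ = 8 × 10^30 m³
T = 2π √(a³/GM) = 2π √((8 × 10^30) / (3.986 × 10^15)) = 2π × 4.47998 × 10^7 s
T = 2.81486 × 10^8 s ≈ 8.919 years

Final answer: 8.919 years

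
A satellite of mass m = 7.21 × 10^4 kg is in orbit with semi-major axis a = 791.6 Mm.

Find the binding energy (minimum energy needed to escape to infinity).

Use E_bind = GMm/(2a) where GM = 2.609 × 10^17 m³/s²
a = 791.6 Mm = 7.916 × 10^8 m
GM = 2.609 × 10^17 m³/s²
m = 7.21 × 10^4 kg
GMm = 2.609 × 10^17 × 72100 = 1.88109 × 10^22 m³·kg/s²
2a = 1.5832 × 10^9 m
E_bind = GMm/(2a) = 1.18816 × 10^13 J ≈ 11.88 TJ

Final answer: 11.88 TJ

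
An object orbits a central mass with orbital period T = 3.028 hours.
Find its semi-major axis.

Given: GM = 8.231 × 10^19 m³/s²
T = 3.028 hours = 10900.8 s
GM = 8.231 × 10^19 m³/s²
Kepler's third law: a³ = GM T² / (4π²)
T² = 1.18827 × 10^8 s²
a³ = (8.231 × 10^19) × (1.18827 × 10^8) / (4π²) = 2.47748 × 10^26 m³
a = (a³)^(1/3) = 6.28063 × 10^8 m ≈ 628.1 Mm

Final answer: 628.1 Mm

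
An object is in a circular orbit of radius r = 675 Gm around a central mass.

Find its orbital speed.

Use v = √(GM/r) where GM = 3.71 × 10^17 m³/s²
r = 675 Gm = 6.75 × 10^11 m
GM = 3.71 × 10^17 m³/s²
GM/r = (3.71 × 10^17) / (6.75 × 10^11) = 549630 m²/s²
v = √(GM/r) = 741.37 m/s ≈ 741.4 m/s

Final answer: 741.4 m/s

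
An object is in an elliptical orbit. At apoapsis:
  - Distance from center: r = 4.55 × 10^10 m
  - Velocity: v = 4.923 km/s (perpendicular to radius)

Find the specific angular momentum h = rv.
r = 4.55 × 10^10 m
v = 4.923 km/s = 4923 m/s
h = rv = 4.55 × 10^10 × 4923 = 2.23996 × 10^14 m²/s ≈ 2.24 × 10^14 m²/s

Final answer: h = 2.24 × 10^14 m²/s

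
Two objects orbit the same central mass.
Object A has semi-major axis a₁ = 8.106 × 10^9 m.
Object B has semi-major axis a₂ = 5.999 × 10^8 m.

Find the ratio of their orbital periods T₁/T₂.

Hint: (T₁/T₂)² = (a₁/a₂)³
a₁ = 8.106 × 10^9 m
a₂ = 5.999 × 10^8 m
a₁/a₂ = 13.5123
T₁/T₂ = (a₁/a₂)^(3/2) = (13.5123)^1.5 = 49.6697

Final answer: T₁/T₂ = 49.67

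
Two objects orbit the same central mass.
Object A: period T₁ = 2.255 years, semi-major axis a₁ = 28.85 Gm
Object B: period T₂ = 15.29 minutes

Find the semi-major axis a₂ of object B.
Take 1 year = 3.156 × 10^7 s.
T₁ = 2.255 years = 7.11678 × 10^7 s
T₂ = 15.29 minutes = 917.4 s
a₁ = 28.85 Gm = 2.885 × 10^10 m
Kepler's third law: (T₂/T₁)² = (a₂/a₁)³  ⇒  a₂ = a₁ (T₂/T₁)^(2/3)
T₂/T₁ = 1.28907 × 10^-5
(T₂/T₁)^(2/3) = 0.000549773
a₂ = 2.885 × 10^10 m × 0.000549773 = 1.5861 × 10^7 m ≈ 15.86 Mm

Final answer: a₂ = 15.86 Mm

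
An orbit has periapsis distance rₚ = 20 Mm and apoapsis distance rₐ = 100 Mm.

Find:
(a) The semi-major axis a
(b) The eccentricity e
rₚ = 20 Mm = 2 × 10^7 m
rₐ = 100 Mm = 1 × 10^8 m
(a) a = (rₚ + rₐ)/2 = 6 × 10^7 m ≈ 60 Mm
(b) e = (rₐ − rₚ)/(rₐ + rₚ) = (8 × 10^7) / (1.2 × 10^8) = 0.666667

Final answer:
(a) a = 60 Mm
(b) e = 0.6667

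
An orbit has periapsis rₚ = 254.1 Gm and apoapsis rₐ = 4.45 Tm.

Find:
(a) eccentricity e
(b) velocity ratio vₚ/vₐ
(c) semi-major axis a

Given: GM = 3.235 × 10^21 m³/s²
rₚ = 254.1 Gm = 2.541 × 10^11 m
rₐ = 4.45 Tm = 4.45 × 10^12 m
GM = 3.235 × 10^21 m³/s²
a = (rₚ + rₐ)/2 = 2.35205 × 10^12 m
e = (rₐ − rₚ)/(rₐ + rₚ) = (4.1959 × 10^12) / (4.7041 × 10^12) = 0.891967
(a) e = 0.891967 ≈ 0.892
(b) vₚ/vₐ = rₐ/rₚ (angular momentum) = (4.45 × 10^12) / (2.541 × 10^11) = 17.5128 ≈ 17.51
(c) a = 2.35205 × 10^12 m ≈ 2.352 Tm

Final answer:
(a) eccentricity e = 0.892
(b) velocity ratio vₚ/vₐ = 17.51
(c) semi-major axis a = 2.352 Tm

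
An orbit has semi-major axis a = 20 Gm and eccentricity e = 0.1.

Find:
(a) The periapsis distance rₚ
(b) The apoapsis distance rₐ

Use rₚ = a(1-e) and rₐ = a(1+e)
a = 20 Gm = 2 × 10^10 m
e = 0.1:  1 − e = 0.9,  1 + e = 1.1
(a) rₚ = a(1 − e) = 2 × 10^10 m × 0.9 = 1.8 × 10^10 m ≈ 18 Gm
(b) rₐ = a(1 + e) = 2 × 10^10 m × 1.1 = 2.2 × 10^10 m ≈ 22 Gm

Final answer:
(a) rₚ = 18 Gm
(b) rₐ = 22 Gm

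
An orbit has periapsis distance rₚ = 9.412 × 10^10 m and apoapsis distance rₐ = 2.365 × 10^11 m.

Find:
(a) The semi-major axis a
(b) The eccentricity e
rₚ = 9.412 × 10^10 m
rₐ = 2.365 × 10^11 m
(a) a = (rₚ + rₐ)/2 = 1.6531 × 10^11 m ≈ 1.653 × 10^11 m
(b) e = (rₐ − rₚ)/(rₐ + rₚ) = (1.4238 × 10^11) / (3.3062 × 10^11) = 0.430645

Final answer:
(a) a = 1.653 × 10^11 m
(b) e = 0.4306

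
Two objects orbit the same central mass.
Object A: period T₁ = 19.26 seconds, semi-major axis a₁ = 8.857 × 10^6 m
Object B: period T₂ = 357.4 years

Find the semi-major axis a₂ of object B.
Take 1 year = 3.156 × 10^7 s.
T₁ = 19.26 seconds
T₂ = 357.4 years = 1.12795 × 10^10 s
a₁ = 8.857 × 10^6 m
Kepler's third law: (T₂/T₁)² = (a₂/a₁)³  ⇒  a₂ = a₁ (T₂/T₁)^(2/3)
T₂/T₁ = 5.85646 × 10^8
(T₂/T₁)^(2/3) = 699987
a₂ = 8.857 × 10^6 m × 699987 = 6.19979 × 10^12 m ≈ 6.2 × 10^12 m

Final answer: a₂ = 6.2 × 10^12 m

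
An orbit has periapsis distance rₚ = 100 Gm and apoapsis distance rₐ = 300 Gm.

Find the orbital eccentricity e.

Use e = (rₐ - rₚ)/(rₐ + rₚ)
rₚ = 100 Gm = 1 × 10^11 m
rₐ = 300 Gm = 3 × 10^11 m
rₐ − rₚ = 2 × 10^11 m
rₐ + rₚ = 4 × 10^11 m
e = (rₐ − rₚ)/(rₐ + rₚ) = 0.5

Final answer: e = 0.5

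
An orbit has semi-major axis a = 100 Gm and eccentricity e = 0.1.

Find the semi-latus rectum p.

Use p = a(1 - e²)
a = 100 Gm = 1 × 10^11 m
e = 0.1,  e² = 0.01,  1 − e² = 0.99
p = a(1 − e²) = 1 × 10^11 m × 0.99 = 9.9 × 10^10 m ≈ 99 Gm

Final answer: p = 99 Gm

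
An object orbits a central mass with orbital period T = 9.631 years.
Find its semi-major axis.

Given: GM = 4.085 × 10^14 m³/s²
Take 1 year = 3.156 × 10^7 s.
T = 9.631 years = 3.03954 × 10^8 s
GM = 4.085 × 10^14 m³/s²
Kepler's third law: a³ = GM T² / (4π²)
T² = 9.23883 × 10^16 s²
a³ = (4.085 × 10^14) × (9.23883 × 10^16) / (4π²) = 9.55981 × 10^29 m³
a = (a³)^(1/3) = 9.85106 × 10^9 m ≈ 9.851 Gm

Final answer: 9.851 Gm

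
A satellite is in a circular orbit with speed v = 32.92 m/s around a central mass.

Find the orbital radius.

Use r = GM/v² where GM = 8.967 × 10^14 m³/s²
v = 32.92 m/s
GM = 8.967 × 10^14 m³/s²
v² = 1083.73 m²/s²
r = GM/v² = (8.967 × 10^14) / 1083.73 = 8.27423 × 10^11 m ≈ 8.274 × 10^11 m

Final answer: 8.274 × 10^11 m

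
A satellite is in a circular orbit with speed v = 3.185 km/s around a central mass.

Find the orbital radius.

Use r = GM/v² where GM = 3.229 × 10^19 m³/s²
v = 3.185 km/s = 3185 m/s
GM = 3.229 × 10^19 m³/s²
v² = 1.01442 × 10^7 m²/s²
r = GM/v² = (3.229 × 10^19) / (1.01442 × 10^7) = 3.18309 × 10^12 m ≈ 3.183 Tm

Final answer: 3.183 Tm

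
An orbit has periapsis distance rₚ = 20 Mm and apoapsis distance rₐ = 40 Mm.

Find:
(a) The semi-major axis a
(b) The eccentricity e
rₚ = 20 Mm = 2 × 10^7 m
rₐ = 40 Mm = 4 × 10^7 m
(a) a = (rₚ + rₐ)/2 = 3 × 10^7 m ≈ 30 Mm
(b) e = (rₐ − rₚ)/(rₐ + rₚ) = (2 × 10^7) / (6 × 10^7) = 0.333333

Final answer:
(a) a = 30 Mm
(b) e = 0.3333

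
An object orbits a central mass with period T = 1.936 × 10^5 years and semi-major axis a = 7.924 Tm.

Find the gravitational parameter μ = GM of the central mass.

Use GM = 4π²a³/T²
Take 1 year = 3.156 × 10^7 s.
T = 1.936 × 10^5 years = 6.11002 × 10^12 s
a = 7.924 Tm = 7.924 × 10^12 m
a³ = 4.97546 × 10^38 m³
T² = 3.73323 × 10^25 s²
GM = 4π² × (4.97546 × 10^38) / (3.73323 × 10^25) = 5.26149 × 10^14 m³/s²
GM ≈ 5.261 × 10^14 m³/s²

Final answer: GM = 5.261 × 10^14 m³/s²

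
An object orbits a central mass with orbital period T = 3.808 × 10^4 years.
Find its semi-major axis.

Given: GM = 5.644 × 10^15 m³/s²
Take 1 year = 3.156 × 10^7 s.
T = 3.808 × 10^4 years = 1.2018 × 10^12 s
GM = 5.644 × 10^15 m³/s²
Kepler's third law: a³ = GM T² / (4π²)
T² = 1.44433 × 10^24 s²
a³ = (5.644 × 10^15) × (1.44433 × 10^24) / (4π²) = 2.06488 × 10^38 m³
a = (a³)^(1/3) = 5.9106 × 10^12 m ≈ 5.911 × 10^12 m

Final answer: 5.911 × 10^12 m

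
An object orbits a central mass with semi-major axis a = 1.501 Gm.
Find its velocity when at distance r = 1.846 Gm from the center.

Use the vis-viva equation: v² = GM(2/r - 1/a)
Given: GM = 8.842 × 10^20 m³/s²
a = 1.501 Gm = 1.501 × 10^9 m
r = 1.846 Gm = 1.846 × 10^9 m
GM = 8.842 × 10^20 m³/s²
2/r − 1/a = 1.08342 × 10^-9 − 6.66223 × 10^-10 = 4.17201 × 10^-10 m⁻¹
v² = GM (2/r − 1/a) = 3.68889 × 10^11 m²/s²
v = 607363 m/s ≈ 607.4 km/s

Final answer: 607.4 km/s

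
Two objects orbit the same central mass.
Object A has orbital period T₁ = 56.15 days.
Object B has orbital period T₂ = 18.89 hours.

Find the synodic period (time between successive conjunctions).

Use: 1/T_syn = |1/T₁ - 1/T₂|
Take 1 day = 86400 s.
T₁ = 56.15 days = 4.85136 × 10^6 s
T₂ = 18.89 hours = 68004 s
1/T₁ = 2.06128 × 10^-7 s⁻¹
1/T₂ = 1.4705 × 10^-5 s⁻¹
|1/T₁ − 1/T₂| = 1.44989 × 10^-5 s⁻¹
T_syn = 1 / |1/T₁ − 1/T₂| = 68970.8 s ≈ 19.16 hours

Final answer: T_syn = 19.16 hours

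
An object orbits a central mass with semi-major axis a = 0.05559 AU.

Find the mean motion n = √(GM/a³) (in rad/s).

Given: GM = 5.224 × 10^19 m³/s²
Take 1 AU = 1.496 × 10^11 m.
a = 0.05559 AU = 8.31626 × 10^9 m
GM = 5.224 × 10^19 m³/s²
a³ = 5.75155 × 10^29 m³
GM/a³ = (5.224 × 10^19) / (5.75155 × 10^29) = 9.08277 × 10^-11 s⁻²
n = √(GM/a³) = 9.53036 × 10^-6 rad/s ≈ 9.53 × 10^-6 rad/s

Final answer: n = 9.53 × 10^-6 rad/s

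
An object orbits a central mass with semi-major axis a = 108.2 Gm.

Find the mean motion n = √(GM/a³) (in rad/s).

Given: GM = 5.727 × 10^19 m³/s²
a = 108.2 Gm = 1.082 × 10^11 m
GM = 5.727 × 10^19 m³/s²
a³ = 1.26672 × 10^33 m³
GM/a³ = (5.727 × 10^19) / (1.26672 × 10^33) = 4.52111 × 10^-14 s⁻²
n = √(GM/a³) = 2.12629 × 10^-7 rad/s ≈ 2.126 × 10^-7 rad/s

Final answer: n = 2.126 × 10^-7 rad/s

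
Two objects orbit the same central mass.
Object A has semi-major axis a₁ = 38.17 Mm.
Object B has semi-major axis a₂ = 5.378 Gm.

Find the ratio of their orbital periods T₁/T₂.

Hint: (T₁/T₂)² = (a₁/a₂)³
a₁ = 38.17 Mm = 3.817 × 10^7 m
a₂ = 5.378 Gm = 5.378 × 10^9 m
a₁/a₂ = 0.00709743
T₁/T₂ = (a₁/a₂)^(3/2) = (0.00709743)^1.5 = 0.000597932

Final answer: T₁/T₂ = 0.0005979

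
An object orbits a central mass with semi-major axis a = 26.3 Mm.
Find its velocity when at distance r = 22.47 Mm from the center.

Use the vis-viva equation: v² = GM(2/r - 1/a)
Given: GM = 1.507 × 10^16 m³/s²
a = 26.3 Mm = 2.63 × 10^7 m
r = 22.47 Mm = 2.247 × 10^7 m
GM = 1.507 × 10^16 m³/s²
2/r − 1/a = 8.90076 × 10^-8 − 3.80228 × 10^-8 = 5.09848 × 10^-8 m⁻¹
v² = GM (2/r − 1/a) = 7.6834 × 10^8 m²/s²
v = 27719 m/s ≈ 27.72 km/s

Final answer: 27.72 km/s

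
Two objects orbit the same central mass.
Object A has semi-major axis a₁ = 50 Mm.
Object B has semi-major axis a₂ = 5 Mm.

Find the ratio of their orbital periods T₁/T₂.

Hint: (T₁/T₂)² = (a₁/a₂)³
a₁ = 50 Mm = 5 × 10^7 m
a₂ = 5 Mm = 5 × 10^6 m
a₁/a₂ = 10
T₁/T₂ = (a₁/a₂)^(3/2) = (10)^1.5 = 31.6228

Final answer: T₁/T₂ = 31.62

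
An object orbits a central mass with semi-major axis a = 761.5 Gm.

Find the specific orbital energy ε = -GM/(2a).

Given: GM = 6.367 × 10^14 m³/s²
a = 761.5 Gm = 7.615 × 10^11 m
GM = 6.367 × 10^14 m³/s²
2a = 1.523 × 10^12 m
ε = −GM/(2a) = -418.056 J/kg ≈ -418.1 J/kg

Final answer: -418.1 J/kg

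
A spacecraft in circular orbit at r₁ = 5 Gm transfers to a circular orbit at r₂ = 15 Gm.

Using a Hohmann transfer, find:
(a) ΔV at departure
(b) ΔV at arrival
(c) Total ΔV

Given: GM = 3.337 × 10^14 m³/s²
r₁ = 5 Gm = 5 × 10^9 m
r₂ = 15 Gm = 1.5 × 10^10 m
GM = 3.337 × 10^14 m³/s²
Transfer ellipse: a_t = (r₁ + r₂)/2 = 1 × 10^10 m
Circular speed at r₁: v₁ = √(GM/r₁) = 258.341 m/s
Transfer speed at r₁ (periapsis): v₁ₜ = √(GM(2/r₁ − 1/a_t)) = 316.402 m/s
(a) ΔV₁ = v₁ₜ − v₁ = 58.0608 m/s ≈ 58.06 m/s
Circular speed at r₂: v₂ = √(GM/r₂) = 149.153 m/s
Transfer speed at r₂ (apoapsis): v₂ₜ = √(GM(2/r₂ − 1/a_t)) = 105.467 m/s
(b) ΔV₂ = v₂ − v₂ₜ = 43.686 m/s ≈ 43.69 m/s
(c) ΔV_total = ΔV₁ + ΔV₂ = 101.747 m/s ≈ 101.7 m/s

Final answer:
(a) ΔV₁ = 58.06 m/s
(b) ΔV₂ = 43.69 m/s
(c) ΔV_total = 101.7 m/s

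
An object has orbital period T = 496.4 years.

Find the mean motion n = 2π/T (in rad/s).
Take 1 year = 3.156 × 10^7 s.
T = 496.4 years = 1.56664 × 10^10 s
n = 2π / (1.56664 × 10^10 s) = 4.01062 × 10^-10 rad/s ≈ 4.011 × 10^-10 rad/s

Final answer: n = 4.011 × 10^-10 rad/s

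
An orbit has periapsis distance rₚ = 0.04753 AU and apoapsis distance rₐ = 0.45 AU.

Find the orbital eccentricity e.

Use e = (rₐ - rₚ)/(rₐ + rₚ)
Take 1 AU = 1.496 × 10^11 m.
rₚ = 0.04753 AU = 7.11049 × 10^9 m
rₐ = 0.45 AU = 6.732 × 10^10 m
rₐ − rₚ = 6.02095 × 10^10 m
rₐ + rₚ = 7.44305 × 10^10 m
e = (rₐ − rₚ)/(rₐ + rₚ) = 0.808936

Final answer: e = 0.8089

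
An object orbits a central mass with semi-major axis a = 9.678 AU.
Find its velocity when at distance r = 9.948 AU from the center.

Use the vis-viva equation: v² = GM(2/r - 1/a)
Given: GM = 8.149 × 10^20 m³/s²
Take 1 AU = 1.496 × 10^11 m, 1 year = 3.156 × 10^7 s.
a = 9.678 AU = 1.44783 × 10^12 m
r = 9.948 AU = 1.48822 × 10^12 m
GM = 8.149 × 10^20 m³/s²
2/r − 1/a = 1.34389 × 10^-12 − 6.90689 × 10^-13 = 6.53197 × 10^-13 m⁻¹
v² = GM (2/r − 1/a) = 5.3229 × 10^8 m²/s²
v = 23071.4 m/s ≈ 4.867 AU/year

Final answer: 4.867 AU/year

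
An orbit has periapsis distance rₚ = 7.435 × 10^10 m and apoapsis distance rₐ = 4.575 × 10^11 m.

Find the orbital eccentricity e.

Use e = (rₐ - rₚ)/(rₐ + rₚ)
rₚ = 7.435 × 10^10 m
rₐ = 4.575 × 10^11 m
rₐ − rₚ = 3.8315 × 10^11 m
rₐ + rₚ = 5.3185 × 10^11 m
e = (rₐ − rₚ)/(rₐ + rₚ) = 0.72041

Final answer: e = 0.7204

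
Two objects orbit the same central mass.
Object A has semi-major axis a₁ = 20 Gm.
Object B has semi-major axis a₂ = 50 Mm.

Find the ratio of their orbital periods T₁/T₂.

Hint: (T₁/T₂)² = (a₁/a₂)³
a₁ = 20 Gm = 2 × 10^10 m
a₂ = 50 Mm = 5 × 10^7 m
a₁/a₂ = 400
T₁/T₂ = (a₁/a₂)^(3/2) = (400)^1.5 = 8000

Final answer: T₁/T₂ = 8000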